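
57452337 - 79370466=-21918129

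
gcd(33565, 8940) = 5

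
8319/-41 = -202 - 37/41 ≈ -202.90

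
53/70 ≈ 0.757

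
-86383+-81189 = -167572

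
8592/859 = 10 + 2/859 ≈ 10.00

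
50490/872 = 57+393/436 ≈ 57.90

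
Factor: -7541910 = -1*2^1*3^4*5^1*9311^1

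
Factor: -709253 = -1 * 29^1 * 37^1 * 661^1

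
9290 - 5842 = 3448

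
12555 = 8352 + 4203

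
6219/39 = 159 + 6/13 ≈ 159.46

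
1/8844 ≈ 0.000113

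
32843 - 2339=30504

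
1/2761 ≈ 0.000362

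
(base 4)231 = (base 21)23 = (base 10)45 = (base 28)1h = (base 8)55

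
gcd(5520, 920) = 920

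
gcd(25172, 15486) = 58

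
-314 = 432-746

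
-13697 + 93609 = 79912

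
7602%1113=924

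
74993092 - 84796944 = -9803852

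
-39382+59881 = 20499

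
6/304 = 3/152 ≈ 0.0197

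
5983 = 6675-692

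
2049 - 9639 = -7590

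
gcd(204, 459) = 51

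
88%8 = 0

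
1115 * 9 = 10035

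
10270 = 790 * 13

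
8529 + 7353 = 15882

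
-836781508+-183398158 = -1020179666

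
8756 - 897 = 7859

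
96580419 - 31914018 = 64666401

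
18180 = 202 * 90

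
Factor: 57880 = 2^3 * 5^1 * 1447^1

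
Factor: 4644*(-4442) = -1*2^3*3^3*43^1*2221^1 = -20628648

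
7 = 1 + 6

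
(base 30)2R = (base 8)127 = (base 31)2P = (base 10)87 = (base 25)3C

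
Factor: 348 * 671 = 2^2 * 3^1 * 11^1 * 29^1 * 61^1 = 233508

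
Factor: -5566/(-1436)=2^(-1)*11^2*23^1*359^(-1)=2783/718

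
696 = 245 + 451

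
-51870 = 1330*(-39)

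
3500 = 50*70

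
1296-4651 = -3355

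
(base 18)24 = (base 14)2c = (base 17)26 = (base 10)40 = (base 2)101000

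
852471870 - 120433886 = 732037984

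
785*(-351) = -275535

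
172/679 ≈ 0.253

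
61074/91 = 4698/7 ≈ 671.14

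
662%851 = 662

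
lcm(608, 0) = 0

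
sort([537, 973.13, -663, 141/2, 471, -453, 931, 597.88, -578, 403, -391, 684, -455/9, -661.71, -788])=[-788, -663, -661.71, -578, -453, -391, -455/9, 141/2, 403, 471, 537, 597.88, 684, 931, 973.13]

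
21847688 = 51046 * 428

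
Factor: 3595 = 5^1 * 719^1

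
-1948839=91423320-93372159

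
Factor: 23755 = 5^1*4751^1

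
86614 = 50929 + 35685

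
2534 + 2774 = 5308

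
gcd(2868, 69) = 3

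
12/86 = 6/43 ≈ 0.140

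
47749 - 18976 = 28773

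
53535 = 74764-21229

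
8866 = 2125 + 6741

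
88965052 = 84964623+4000429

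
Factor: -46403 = -1*7^2*947^1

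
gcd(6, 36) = 6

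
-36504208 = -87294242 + 50790034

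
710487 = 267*2661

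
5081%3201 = 1880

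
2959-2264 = 695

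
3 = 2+1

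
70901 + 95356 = 166257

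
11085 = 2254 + 8831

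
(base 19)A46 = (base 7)13523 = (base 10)3692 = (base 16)E6C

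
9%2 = 1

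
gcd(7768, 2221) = 1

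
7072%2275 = 247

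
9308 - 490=8818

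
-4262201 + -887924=-5150125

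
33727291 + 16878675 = 50605966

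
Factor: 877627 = 29^1 * 53^1 * 571^1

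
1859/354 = 5 + 89/354 ≈ 5.25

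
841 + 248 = 1089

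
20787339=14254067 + 6533272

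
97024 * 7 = 679168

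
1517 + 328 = 1845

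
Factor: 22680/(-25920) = -1 * 2^(-3) * 7^1 = -7/8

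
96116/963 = 99 + 779/963 ≈ 99.81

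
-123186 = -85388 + -37798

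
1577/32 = 49 + 9/32 ≈ 49.28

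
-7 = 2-9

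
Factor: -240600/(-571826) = 2^2*3^1*5^2*23^(-1)*31^(-1) = 300/713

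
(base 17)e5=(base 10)243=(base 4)3303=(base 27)90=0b11110011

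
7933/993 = 7 + 982/993≈7.99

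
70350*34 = 2391900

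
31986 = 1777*18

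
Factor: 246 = 2^1*3^1*41^1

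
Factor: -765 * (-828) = 2^2 * 3^4 * 5^1 * 17^1 * 23^1 = 633420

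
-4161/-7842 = 1387/2614 ≈ 0.531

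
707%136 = 27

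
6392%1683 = 1343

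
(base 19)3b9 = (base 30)1db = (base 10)1301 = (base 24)265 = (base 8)2425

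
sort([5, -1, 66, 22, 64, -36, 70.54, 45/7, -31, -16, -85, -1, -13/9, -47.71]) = [-85, -47.71, -36, -31, -16, -13/9, -1, -1, 5, 45/7, 22, 64, 66, 70.54]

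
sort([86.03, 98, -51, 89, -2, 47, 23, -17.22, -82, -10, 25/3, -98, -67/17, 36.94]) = [-98, -82, -51, -17.22, -10, -67/17, -2, 25/3, 23, 36.94, 47, 86.03, 89, 98]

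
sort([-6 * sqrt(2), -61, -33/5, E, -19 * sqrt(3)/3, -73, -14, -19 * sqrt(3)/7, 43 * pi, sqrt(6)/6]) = [-73, -61, -14, -19 * sqrt(3)/3, -6 * sqrt(2), -33/5, -19 * sqrt(3)/7, sqrt(6)/6, E, 43 * pi]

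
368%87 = 20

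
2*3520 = 7040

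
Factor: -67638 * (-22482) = 2^2 * 3^3 * 1249^1 * 11273^1 = 1520637516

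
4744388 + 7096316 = 11840704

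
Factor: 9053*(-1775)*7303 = -1*5^2*11^1*67^1*71^1*109^1*823^1 = -117352454725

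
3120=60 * 52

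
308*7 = 2156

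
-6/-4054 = 3/2027 ≈ 0.00148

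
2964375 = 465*6375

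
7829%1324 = 1209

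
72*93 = 6696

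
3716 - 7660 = -3944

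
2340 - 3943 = -1603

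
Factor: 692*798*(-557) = -1*2^3*3^1*7^1*19^1*173^1*557^1 = -307584312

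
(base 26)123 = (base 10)731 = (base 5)10411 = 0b1011011011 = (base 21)1dh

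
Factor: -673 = -1 * 673^1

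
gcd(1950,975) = 975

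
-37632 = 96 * (-392)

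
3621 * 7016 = 25404936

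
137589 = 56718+80871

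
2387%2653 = 2387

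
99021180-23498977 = 75522203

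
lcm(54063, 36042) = 108126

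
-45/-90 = 1/2 = 0.50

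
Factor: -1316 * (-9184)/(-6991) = -1 * 2^7 * 7^2 * 41^1 * 47^1 * 6991^(-1) = -12086144/6991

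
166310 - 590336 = -424026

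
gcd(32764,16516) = 4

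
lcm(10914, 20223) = 687582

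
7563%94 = 43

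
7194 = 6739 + 455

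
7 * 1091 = 7637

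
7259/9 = 806+5/9 ≈ 806.56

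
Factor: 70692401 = 13^1*29^1*187513^1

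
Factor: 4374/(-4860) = -1*2^(-1)*3^2*5^(-1) = -9/10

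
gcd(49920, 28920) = 120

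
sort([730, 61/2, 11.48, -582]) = [-582, 11.48, 61/2, 730]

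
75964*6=455784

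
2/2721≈0.000735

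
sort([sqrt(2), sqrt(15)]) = [sqrt(2), sqrt(15)]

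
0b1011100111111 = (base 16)173f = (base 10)5951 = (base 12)353b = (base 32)5pv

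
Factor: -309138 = -1*2^1*3^1*67^1*769^1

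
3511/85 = 41 + 26/85≈41.31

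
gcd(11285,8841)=1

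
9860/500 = 493/25 = 19.72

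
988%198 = 196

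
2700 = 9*300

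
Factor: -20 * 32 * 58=-1 * 2^8 * 5^1 * 29^1=-37120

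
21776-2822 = 18954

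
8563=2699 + 5864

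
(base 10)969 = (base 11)801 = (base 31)108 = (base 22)201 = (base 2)1111001001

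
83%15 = 8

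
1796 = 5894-4098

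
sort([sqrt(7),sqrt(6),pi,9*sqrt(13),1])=[1,sqrt(6),sqrt(7),pi,9*sqrt(13)]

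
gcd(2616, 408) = 24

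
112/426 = 56/213 ≈ 0.263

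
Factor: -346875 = -1*3^1*5^5*37^1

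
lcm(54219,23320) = 2168760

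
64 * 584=37376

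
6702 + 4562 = 11264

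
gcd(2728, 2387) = 341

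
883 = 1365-482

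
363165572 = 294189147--68976425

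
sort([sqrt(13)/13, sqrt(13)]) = [sqrt(13)/13, sqrt(13)]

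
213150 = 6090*35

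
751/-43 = -17 - 20/43 ≈ -17.47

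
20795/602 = 34 + 327/602 ≈ 34.54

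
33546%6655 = 271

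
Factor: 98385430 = 2^1*5^1*11^1*13^1*107^1*643^1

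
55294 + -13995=41299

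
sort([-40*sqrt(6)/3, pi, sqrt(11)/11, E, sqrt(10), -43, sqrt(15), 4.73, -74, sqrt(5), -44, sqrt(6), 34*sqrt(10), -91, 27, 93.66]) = [-91, -74, -44, -43, -40*sqrt(6)/3, sqrt(11)/11, sqrt(5), sqrt(6), E, pi, sqrt(10), sqrt(15), 4.73, 27, 93.66, 34*sqrt(10)]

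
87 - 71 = 16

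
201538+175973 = 377511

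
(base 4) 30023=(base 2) 1100001011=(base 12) 54b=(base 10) 779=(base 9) 1055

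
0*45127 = 0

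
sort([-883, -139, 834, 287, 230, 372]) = [-883, -139, 230, 287, 372, 834]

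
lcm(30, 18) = 90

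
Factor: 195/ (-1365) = -1 * 7^ (-1) = -1/7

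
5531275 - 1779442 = 3751833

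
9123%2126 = 619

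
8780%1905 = 1160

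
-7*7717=-54019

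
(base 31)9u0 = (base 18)1ba3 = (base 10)9579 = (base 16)256b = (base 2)10010101101011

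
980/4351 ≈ 0.225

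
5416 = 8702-3286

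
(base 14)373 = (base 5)10224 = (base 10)689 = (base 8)1261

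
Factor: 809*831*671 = 3^1*11^1*61^1*277^1*809^1 = 451099209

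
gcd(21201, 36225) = 3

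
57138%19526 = 18086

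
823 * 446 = 367058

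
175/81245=35/16249 ≈ 0.00215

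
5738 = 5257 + 481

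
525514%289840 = 235674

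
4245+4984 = 9229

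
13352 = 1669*8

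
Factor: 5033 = 7^1 * 719^1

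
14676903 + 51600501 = 66277404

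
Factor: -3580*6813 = -1*2^2*3^2*5^1*179^1*757^1 = -24390540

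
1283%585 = 113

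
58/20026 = 29/10013 ≈ 0.00290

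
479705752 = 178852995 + 300852757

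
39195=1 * 39195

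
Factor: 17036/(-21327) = -1 * 2^2 * 3^(-1) * 4259^1 * 7109^(-1)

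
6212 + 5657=11869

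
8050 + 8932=16982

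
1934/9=214+8/9 ≈ 214.89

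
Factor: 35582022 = 2^1*3^2*7^1*19^1*89^1*167^1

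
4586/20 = 2293/10 = 229.30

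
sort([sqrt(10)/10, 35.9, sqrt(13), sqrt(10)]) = [sqrt(10)/10, sqrt(10), sqrt(13), 35.9]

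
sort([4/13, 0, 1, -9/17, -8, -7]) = [-8, -7, -9/17, 0, 4/13, 1]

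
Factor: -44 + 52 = 2^3 = 8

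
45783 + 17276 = 63059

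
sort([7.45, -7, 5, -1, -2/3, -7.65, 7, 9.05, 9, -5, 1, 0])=[-7.65, -7, -5, -1, -2/3, 0, 1, 5, 7, 7.45, 9, 9.05]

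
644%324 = 320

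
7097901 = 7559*939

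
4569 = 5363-794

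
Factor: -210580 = -1*2^2*5^1*10529^1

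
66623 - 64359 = 2264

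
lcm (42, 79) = 3318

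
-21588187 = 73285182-94873369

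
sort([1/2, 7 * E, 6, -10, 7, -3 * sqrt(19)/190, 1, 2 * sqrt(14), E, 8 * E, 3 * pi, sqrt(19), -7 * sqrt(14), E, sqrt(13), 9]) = [-7 * sqrt(14), -10, -3 * sqrt(19)/190, 1/2, 1, E, E, sqrt(13), sqrt(19), 6, 7, 2 * sqrt(14), 9, 3 * pi, 7 * E, 8 * E]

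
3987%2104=1883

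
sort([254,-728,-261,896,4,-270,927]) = [-728,-270,-261,4,254,896,927]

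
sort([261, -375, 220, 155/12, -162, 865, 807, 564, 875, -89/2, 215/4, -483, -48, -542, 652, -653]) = [-653, -542, -483, -375, -162, -48, -89/2, 155/12, 215/4, 220, 261, 564, 652, 807, 865, 875]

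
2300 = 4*575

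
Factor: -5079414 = -1*2^1*3^1*53^1*15973^1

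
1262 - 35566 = -34304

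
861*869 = 748209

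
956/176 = 5 + 19/44 ≈ 5.43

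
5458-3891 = 1567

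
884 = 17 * 52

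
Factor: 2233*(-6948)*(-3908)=2^4*3^2*7^1*11^1*29^1*193^1*977^1=60632166672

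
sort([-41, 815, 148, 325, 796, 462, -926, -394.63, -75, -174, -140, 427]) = [-926, -394.63, -174, -140, -75, -41, 148, 325, 427, 462, 796, 815]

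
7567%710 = 467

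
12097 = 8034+4063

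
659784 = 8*82473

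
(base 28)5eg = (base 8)10350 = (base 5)114303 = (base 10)4328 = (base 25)6n3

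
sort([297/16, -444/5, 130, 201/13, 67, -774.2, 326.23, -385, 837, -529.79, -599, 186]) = [-774.2, -599, -529.79, -385, -444/5, 201/13, 297/16, 67, 130, 186, 326.23, 837]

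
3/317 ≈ 0.00946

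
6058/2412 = 2+617/1206 ≈ 2.51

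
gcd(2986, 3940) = 2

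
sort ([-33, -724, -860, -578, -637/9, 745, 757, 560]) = [-860, -724, -578, -637/9, -33, 560, 745, 757]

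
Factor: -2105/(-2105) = 1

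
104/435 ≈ 0.239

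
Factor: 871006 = 2^1*435503^1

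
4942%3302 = 1640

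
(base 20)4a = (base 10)90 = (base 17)55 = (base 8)132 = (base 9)110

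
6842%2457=1928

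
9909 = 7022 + 2887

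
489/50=9 + 39/50=9.78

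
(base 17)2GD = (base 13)515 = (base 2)1101011111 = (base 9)1158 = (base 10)863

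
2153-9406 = -7253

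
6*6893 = 41358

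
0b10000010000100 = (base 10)8324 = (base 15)26ee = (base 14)3068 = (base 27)bb8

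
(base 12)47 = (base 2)110111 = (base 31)1o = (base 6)131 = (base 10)55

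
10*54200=542000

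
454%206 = 42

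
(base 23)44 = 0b1100000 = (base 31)33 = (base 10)96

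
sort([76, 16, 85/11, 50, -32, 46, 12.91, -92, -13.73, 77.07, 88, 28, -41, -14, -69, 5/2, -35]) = [-92, -69, -41, -35, -32, -14, -13.73, 5/2, 85/11, 12.91, 16, 28, 46, 50, 76, 77.07, 88]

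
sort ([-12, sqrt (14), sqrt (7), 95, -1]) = [-12, -1, sqrt (7), sqrt (14), 95]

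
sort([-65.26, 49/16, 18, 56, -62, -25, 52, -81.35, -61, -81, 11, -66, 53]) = [-81.35, -81, -66, -65.26, -62, -61, -25, 49/16, 11, 18, 52, 53, 56]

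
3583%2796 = 787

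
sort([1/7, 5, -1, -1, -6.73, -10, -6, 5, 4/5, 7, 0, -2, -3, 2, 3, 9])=[-10, -6.73, -6, -3, -2, -1, -1, 0, 1/7, 4/5, 2, 3, 5, 5, 7, 9]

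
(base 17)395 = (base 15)485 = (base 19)2fi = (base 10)1025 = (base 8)2001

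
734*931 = 683354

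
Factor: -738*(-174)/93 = 2^2*3^2*29^1*31^(-1)*41^1 = 42804/31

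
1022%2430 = 1022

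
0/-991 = 0 = 0.00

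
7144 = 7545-401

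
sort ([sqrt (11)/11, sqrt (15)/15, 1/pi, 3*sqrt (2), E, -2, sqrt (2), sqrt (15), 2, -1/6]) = [-2, -1/6, sqrt (15)/15, sqrt (11)/11, 1/pi, sqrt (2), 2, E, sqrt (15), 3*sqrt (2)]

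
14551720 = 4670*3116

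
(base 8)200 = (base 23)5d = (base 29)4c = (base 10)128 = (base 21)62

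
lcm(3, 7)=21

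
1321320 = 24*55055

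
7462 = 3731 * 2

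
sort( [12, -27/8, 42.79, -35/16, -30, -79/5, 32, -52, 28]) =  [-52, -30, -79/5, -27/8, -35/16, 12, 28, 32, 42.79]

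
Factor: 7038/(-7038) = -1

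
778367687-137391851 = 640975836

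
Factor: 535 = 5^1 * 107^1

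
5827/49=118 + 45/49 ≈ 118.92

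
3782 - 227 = 3555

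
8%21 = 8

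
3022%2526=496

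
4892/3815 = 1 + 1077/3815 ≈ 1.28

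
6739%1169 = 894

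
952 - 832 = 120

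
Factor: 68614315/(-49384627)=-1 * 5^1 * 7^1 * 11^1 * 31^1 * 4621^(-1) * 5749^1 * 10687^(-1)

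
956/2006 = 478/1003 ≈ 0.477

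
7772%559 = 505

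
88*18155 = 1597640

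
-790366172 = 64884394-855250566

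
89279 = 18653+70626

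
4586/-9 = -509 - 5/9≈-509.56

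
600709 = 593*1013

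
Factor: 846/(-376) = -1 * 2^(-2) * 3^2 = -9/4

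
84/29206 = 42/14603 ≈ 0.00288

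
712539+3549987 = 4262526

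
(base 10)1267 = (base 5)20032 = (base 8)2363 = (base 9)1657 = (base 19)39d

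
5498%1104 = 1082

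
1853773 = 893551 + 960222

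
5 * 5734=28670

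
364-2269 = -1905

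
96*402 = 38592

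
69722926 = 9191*7586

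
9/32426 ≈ 0.000278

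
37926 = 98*387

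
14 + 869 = 883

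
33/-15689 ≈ -0.00210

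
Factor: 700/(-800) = -1 * 2^(-3) * 7^1 = -7/8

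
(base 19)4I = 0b1011110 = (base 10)94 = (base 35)2O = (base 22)46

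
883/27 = 32 + 19/27 ≈ 32.70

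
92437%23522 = 21871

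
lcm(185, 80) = 2960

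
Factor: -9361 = -1*11^1*23^1*37^1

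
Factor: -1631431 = -1*41^1*39791^1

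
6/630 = 1/105 ≈ 0.00952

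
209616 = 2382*88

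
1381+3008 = 4389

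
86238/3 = 28746 = 28746.00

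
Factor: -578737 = -1 * 43^2 * 313^1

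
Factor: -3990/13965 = -1*2^1*7^(-1) = -2/7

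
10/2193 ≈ 0.00456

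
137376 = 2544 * 54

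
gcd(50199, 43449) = 3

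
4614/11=419+5/11 ≈ 419.45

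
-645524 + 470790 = -174734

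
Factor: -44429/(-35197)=7^1 * 11^1 * 61^(-1)=77/61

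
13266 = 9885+3381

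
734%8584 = 734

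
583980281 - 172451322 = 411528959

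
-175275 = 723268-898543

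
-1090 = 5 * (-218)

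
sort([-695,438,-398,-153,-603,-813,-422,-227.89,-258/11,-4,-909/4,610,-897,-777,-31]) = [-897,-813,-777,-695,-603,-422,-398,-227.89,-909/4,-153,-31,-258/11,-4,438,610]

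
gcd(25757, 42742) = 43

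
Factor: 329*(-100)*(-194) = 2^3*5^2*7^1*47^1*97^1 = 6382600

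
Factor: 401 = 401^1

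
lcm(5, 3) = 15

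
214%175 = 39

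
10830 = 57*190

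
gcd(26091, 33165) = 9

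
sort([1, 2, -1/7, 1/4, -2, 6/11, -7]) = [-7, -2, -1/7, 1/4, 6/11, 1, 2]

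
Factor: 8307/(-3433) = -1 * 3^2 * 13^1 * 71^1 * 3433^(-1) 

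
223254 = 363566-140312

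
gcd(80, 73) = 1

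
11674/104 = 112 + 1/4 = 112.25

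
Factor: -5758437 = -1*3^1*1919479^1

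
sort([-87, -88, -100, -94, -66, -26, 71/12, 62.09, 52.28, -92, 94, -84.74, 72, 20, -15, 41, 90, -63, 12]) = [-100, -94, -92, -88, -87, -84.74, -66, -63, -26, -15, 71/12, 12, 20, 41, 52.28, 62.09, 72, 90, 94]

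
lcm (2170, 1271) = 88970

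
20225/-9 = -2247 - 2/9 ≈ -2247.22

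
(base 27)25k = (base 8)3115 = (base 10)1613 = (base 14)833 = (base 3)2012202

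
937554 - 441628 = 495926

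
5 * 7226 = 36130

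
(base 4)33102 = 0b1111010010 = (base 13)5a3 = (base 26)1bg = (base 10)978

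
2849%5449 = 2849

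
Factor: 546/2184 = 2^(-2) = 1/4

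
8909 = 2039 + 6870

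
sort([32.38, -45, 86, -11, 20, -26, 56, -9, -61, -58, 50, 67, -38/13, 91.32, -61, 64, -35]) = [-61, -61, -58, -45, -35, -26, -11, -9, -38/13, 20, 32.38, 50, 56, 64, 67, 86, 91.32]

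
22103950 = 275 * 80378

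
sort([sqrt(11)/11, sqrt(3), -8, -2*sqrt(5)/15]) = [-8, -2*sqrt(5)/15, sqrt(11)/11, sqrt(3)]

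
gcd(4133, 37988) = 1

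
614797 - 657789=-42992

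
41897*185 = 7750945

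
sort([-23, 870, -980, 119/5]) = [-980, -23, 119/5, 870]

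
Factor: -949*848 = -1*2^4*13^1*53^1*73^1 = -804752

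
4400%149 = 79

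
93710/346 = 270 + 145/173 ≈ 270.84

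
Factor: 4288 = 2^6*67^1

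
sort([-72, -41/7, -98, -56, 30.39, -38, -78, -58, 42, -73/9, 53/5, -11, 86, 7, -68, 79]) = [-98, -78, -72, -68, -58, -56, -38, -11, -73/9, -41/7, 7, 53/5, 30.39, 42, 79, 86]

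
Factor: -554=-1*2^1*277^1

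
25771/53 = 486 + 13/53≈486.25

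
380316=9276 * 41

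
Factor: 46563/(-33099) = -1*59^(-1)*83^1 = -83/59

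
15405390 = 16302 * 945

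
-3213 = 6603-9816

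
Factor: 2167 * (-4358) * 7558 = -1 * 2^2 * 11^1 * 197^1 * 2179^1 * 3779^1 = -71376134588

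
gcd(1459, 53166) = 1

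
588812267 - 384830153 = 203982114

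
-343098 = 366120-709218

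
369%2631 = 369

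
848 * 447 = 379056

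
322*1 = 322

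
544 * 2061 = 1121184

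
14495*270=3913650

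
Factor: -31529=-1*41^1*769^1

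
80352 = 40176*2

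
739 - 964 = -225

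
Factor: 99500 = 2^2*5^3*199^1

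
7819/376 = 20 + 299/376 ≈ 20.80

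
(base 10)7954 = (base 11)5a81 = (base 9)11817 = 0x1f12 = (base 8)17422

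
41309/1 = 41309 = 41309.00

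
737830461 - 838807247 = -100976786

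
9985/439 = 22+327/439 ≈ 22.74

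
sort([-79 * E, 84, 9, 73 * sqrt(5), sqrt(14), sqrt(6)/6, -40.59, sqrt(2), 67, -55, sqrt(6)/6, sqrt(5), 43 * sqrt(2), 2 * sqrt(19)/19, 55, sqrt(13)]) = [-79 * E, -55, -40.59, sqrt(6)/6, sqrt(6)/6, 2 * sqrt(19)/19, sqrt(2), sqrt(5), sqrt(13), sqrt(14), 9, 55, 43 * sqrt(2), 67, 84, 73 * sqrt(5)]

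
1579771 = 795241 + 784530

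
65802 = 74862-9060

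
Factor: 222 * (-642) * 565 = -1 * 2^2 * 3^2 * 5^1 * 37^1 * 107^1 * 113^1 = -80526060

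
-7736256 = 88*(-87912) 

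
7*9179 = 64253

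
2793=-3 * (-931)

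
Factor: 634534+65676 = 2^1*5^1*7^2*1429^1 = 700210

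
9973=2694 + 7279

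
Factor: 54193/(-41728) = -1 * 2^(-8) * 163^(-1) * 54193^1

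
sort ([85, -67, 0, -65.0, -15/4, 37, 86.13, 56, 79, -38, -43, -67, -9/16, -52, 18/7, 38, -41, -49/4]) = [-67, -67, -65.0, -52, -43, -41, -38, -49/4, -15/4, -9/16, 0, 18/7, 37, 38, 56, 79, 85, 86.13]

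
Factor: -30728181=-1 * 3^1 * 11^1 * 53^1 * 17569^1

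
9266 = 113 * 82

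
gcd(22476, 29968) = 7492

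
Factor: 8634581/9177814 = 2^(-1)*1511^(-1)*3037^(-1)*8634581^1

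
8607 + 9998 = 18605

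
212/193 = 1+19/193 ≈ 1.10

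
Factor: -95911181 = -1 * 95911181^1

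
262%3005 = 262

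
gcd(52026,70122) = 2262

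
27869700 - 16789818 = 11079882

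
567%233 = 101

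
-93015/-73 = 1274 + 13/73 ≈ 1274.18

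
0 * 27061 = 0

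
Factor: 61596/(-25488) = -1*2^(-2)*3^(-1)*29^1 = -29/12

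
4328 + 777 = 5105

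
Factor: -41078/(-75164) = 2^(-1) * 43^(-1) * 47^1 = 47/86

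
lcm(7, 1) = 7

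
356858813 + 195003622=551862435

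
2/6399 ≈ 0.000313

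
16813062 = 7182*2341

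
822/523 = 1 + 299/523≈1.57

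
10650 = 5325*2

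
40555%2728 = 2363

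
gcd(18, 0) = 18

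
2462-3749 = -1287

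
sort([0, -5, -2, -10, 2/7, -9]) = [-10, -9, -5, -2, 0, 2/7]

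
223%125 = 98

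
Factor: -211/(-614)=2^(-1)*211^1*307^(-1)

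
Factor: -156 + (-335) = -1*491^1 = -491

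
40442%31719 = 8723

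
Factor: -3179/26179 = -1 * 11^1 * 17^2 * 47^ (-1) * 557^ (-1)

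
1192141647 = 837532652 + 354608995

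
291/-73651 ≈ -0.00395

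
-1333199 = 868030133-869363332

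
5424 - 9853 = -4429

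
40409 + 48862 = 89271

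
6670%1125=1045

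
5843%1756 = 575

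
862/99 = 8 + 70/99 ≈ 8.71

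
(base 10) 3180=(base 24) 5cc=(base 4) 301230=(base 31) 39i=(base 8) 6154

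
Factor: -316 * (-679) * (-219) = -1 * 2^2 * 3^1 * 7^1 * 73^1 * 79^1 * 97^1 = -46989516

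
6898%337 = 158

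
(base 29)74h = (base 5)143040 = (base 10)6020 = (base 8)13604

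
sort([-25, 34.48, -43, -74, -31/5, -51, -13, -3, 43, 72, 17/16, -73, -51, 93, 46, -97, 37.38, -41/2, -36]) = [-97, -74, -73, -51, -51, -43, -36, -25, -41/2, -13, -31/5, -3, 17/16, 34.48, 37.38, 43, 46, 72, 93]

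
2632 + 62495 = 65127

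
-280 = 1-281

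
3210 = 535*6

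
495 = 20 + 475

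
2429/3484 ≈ 0.697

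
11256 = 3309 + 7947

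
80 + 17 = 97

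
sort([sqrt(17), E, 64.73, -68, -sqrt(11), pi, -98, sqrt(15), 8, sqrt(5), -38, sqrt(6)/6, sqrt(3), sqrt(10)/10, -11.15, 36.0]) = [-98, -68, -38, -11.15, -sqrt(11), sqrt(10)/10, sqrt(6)/6, sqrt(3), sqrt(5), E, pi, sqrt(15), sqrt(17), 8, 36.0, 64.73]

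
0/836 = 0 = 0.00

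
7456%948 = 820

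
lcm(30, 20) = 60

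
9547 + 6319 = 15866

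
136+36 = 172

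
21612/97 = 222 + 78/97 ≈ 222.80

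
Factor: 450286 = 2^1*225143^1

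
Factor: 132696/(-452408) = -1*3^2*11^(-1)*19^1*53^(-1) = -171/583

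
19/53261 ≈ 0.000357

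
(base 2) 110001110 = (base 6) 1502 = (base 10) 398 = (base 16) 18e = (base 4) 12032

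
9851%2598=2057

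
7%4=3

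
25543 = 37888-12345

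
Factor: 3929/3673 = 3673^(-1) * 3929^1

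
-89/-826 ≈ 0.108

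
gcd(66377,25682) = 1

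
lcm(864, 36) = 864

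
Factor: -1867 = -1*1867^1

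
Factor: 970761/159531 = 11^1 * 23^1 * 41^(-1) * 1279^1 * 1297^(-1) = 323587/53177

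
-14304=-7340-6964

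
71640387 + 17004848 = 88645235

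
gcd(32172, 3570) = 42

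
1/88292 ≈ 0.0000113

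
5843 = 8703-2860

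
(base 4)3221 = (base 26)8p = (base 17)dc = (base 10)233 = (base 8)351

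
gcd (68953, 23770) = 1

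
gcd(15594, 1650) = 6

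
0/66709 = 0 = 0.00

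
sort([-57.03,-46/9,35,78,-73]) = [-73,-57.03,-46/9,35,78]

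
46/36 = 23/18 ≈ 1.28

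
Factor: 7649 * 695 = 5^1 * 139^1 * 7649^1 = 5316055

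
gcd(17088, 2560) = 64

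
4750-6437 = -1687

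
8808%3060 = 2688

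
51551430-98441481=-46890051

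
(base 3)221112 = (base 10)689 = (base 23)16m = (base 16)2b1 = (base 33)kt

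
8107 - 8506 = -399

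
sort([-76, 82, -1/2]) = [-76, -1/2, 82]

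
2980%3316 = 2980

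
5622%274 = 142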